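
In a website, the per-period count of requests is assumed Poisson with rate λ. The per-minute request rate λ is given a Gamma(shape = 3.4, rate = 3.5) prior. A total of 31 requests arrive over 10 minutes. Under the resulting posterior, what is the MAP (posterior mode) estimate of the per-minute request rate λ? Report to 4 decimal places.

With a Gamma(shape α, rate β) prior, the Poisson likelihood is conjugate: the posterior is Gamma(α + ΣXᵢ, β + n).
Posterior: Gamma(α+S, β+n) = Gamma(3.4+31, 3.5+10) = Gamma(34.4, 13.5).
Mode of Gamma(α,β) for α≥1 is (α−1)/β = 33.4/13.5 = 2.4741.

2.4741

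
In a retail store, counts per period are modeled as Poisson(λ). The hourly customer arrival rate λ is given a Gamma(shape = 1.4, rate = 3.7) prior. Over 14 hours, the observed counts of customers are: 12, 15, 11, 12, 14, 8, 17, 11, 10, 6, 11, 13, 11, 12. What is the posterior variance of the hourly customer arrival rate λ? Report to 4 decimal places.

0.5248

With a Gamma(shape α, rate β) prior, the Poisson likelihood is conjugate: the posterior is Gamma(α + ΣXᵢ, β + n).
Sum of counts S = 163 over n = 14 hours.
Posterior: Gamma(α+S, β+n) = Gamma(1.4+163, 3.7+14) = Gamma(164.4, 17.7).
Var = α/β² = 164.4/17.7² = 0.5248.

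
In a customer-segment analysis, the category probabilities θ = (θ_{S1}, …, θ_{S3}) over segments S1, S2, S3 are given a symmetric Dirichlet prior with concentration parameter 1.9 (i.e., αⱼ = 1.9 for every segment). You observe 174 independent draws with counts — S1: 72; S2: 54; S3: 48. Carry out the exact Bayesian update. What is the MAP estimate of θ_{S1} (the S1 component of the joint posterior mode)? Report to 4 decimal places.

0.4126

The Dirichlet prior is conjugate to the Multinomial likelihood: each posterior αⱼ = prior αⱼ + observed count nⱼ.
Posterior concentration: (73.9, 55.9, 49.9), total = 179.7.
Joint mode component: (α_{S1}−1)/(Σα−K) = 72.9/176.7 = 0.4126.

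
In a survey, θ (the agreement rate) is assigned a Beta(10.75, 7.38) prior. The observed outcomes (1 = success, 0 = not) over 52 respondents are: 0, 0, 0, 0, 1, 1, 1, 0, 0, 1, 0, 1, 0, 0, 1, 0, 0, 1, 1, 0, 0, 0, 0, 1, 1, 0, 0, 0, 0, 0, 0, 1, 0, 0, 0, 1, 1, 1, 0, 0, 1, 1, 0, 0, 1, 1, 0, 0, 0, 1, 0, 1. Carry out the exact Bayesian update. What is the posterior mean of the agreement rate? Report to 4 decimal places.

The Beta prior is conjugate to a Binomial/Bernoulli likelihood; the update adds successes to α and failures to β.
Posterior: Beta(α+k, β+n−k) = Beta(10.75+20, 7.38+32) = Beta(30.75, 39.38).
Posterior mean = α/(α+β) = 30.75/70.13 = 0.4385.

0.4385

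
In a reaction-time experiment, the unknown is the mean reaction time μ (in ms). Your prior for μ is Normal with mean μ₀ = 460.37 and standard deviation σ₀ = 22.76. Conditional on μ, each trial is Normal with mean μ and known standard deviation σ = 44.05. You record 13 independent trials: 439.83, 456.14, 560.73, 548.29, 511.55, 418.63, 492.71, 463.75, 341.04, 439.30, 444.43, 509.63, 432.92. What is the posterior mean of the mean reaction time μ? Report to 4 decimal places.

464.7974

For Normal data with known variance σ², a Normal(μ₀, σ₀²) prior on μ is conjugate. Posterior precision = 1/σ₀² + n/σ²; posterior mean is the precision-weighted average of μ₀ and x̄.
Σxᵢ = 439.83 + 456.14 + 560.73 + 548.29 + 511.55 + 418.63 + 492.71 + 463.75 + 341.04 + 439.30 + 444.43 + 509.63 + 432.92 = 6058.95, so n·x̄ = 6058.95.
σ₀² = 22.76² = 518.0176, σ² = 44.05² = 1940.4025; σ² + n·σ₀² = 1940.4025 + 13·518.0176 = 8674.6313.
Posterior mean = (μ₀/σ₀² + n·x̄/σ²)/(1/σ₀² + n/σ²) = (σ²·μ₀ + σ₀²·n·x̄)/(σ² + n·σ₀²) = (1940.4025·460.37 + 518.0176·6058.95)/8674.6313 = 4031945.836445/8674.6313 = 464.7974.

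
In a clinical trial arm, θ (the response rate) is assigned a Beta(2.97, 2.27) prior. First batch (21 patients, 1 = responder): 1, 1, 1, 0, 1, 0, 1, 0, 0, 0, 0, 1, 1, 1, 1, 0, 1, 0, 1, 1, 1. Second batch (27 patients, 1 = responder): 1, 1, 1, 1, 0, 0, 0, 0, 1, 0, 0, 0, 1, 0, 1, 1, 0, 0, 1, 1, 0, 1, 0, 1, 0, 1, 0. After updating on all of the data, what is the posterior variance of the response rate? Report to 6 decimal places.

0.004573

The Beta prior is conjugate to a Binomial/Bernoulli likelihood; the update adds successes to α and failures to β.
After batch 1: Beta(2.97+13, 2.27+8) = Beta(15.97, 10.27).
After batch 2: Beta(15.97+13, 10.27+14) = Beta(28.97, 24.27).
Var = αβ/((α+β)²(α+β+1)) = 28.97·24.27/(53.24²·54.24) = 0.004573.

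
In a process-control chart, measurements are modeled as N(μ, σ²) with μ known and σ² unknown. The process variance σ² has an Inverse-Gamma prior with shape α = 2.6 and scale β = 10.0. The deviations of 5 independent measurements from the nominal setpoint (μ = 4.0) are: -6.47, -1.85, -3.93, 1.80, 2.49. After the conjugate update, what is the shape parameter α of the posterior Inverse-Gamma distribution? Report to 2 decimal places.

With known mean μ and an Inverse-Gamma(α, β) prior on σ², the Normal likelihood is conjugate: posterior is Inv-Gamma(α + n/2, β + Σ(xᵢ−μ)²/2).
Σ(xᵢ−μ)² = (-6.47)² + (-1.85)² + (-3.93)² + (1.80)² + (2.49)² = 70.1684.
Posterior: Inv-Gamma(2.6 + 5/2, 10.0 + 70.1684/2) = Inv-Gamma(5.10, 45.08420).
Posterior α = 5.10.

5.10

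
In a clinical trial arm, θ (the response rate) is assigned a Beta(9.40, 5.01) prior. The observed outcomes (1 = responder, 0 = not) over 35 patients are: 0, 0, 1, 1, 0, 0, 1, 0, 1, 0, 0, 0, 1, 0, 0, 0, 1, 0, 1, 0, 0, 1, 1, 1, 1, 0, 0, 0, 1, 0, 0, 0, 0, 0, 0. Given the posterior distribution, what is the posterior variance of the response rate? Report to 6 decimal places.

The Beta prior is conjugate to a Binomial/Bernoulli likelihood; the update adds successes to α and failures to β.
Posterior: Beta(α+k, β+n−k) = Beta(9.40+12, 5.01+23) = Beta(21.40, 28.01).
Var = αβ/((α+β)²(α+β+1)) = 21.40·28.01/(49.41²·50.41) = 0.004871.

0.004871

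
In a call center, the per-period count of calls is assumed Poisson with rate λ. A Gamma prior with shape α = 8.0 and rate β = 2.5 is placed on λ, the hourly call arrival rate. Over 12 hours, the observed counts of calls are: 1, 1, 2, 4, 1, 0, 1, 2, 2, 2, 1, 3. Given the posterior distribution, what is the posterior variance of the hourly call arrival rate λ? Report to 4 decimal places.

With a Gamma(shape α, rate β) prior, the Poisson likelihood is conjugate: the posterior is Gamma(α + ΣXᵢ, β + n).
Sum of counts S = 20 over n = 12 hours.
Posterior: Gamma(α+S, β+n) = Gamma(8.0+20, 2.5+12) = Gamma(28.0, 14.5).
Var = α/β² = 28.0/14.5² = 0.1332.

0.1332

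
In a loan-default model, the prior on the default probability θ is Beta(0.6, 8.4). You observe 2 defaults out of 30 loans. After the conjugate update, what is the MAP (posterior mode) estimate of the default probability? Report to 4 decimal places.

The Beta prior is conjugate to a Binomial/Bernoulli likelihood; the update adds successes to α and failures to β.
Posterior: Beta(α+k, β+n−k) = Beta(0.6+2, 8.4+28) = Beta(2.6, 36.4).
Mode of Beta(a,b) for a,b>1 is (a−1)/(a+b−2) = 1.6/37.0 = 0.0432.

0.0432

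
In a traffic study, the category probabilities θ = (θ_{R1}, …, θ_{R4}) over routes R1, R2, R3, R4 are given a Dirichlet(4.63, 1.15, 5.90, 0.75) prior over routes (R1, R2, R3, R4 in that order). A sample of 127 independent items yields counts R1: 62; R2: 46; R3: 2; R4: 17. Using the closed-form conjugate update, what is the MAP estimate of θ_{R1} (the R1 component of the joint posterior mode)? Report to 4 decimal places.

0.4846

The Dirichlet prior is conjugate to the Multinomial likelihood: each posterior αⱼ = prior αⱼ + observed count nⱼ.
Posterior concentration: (66.63, 47.15, 7.90, 17.75), total = 139.43.
Joint mode component: (α_{R1}−1)/(Σα−K) = 65.63/135.43 = 0.4846.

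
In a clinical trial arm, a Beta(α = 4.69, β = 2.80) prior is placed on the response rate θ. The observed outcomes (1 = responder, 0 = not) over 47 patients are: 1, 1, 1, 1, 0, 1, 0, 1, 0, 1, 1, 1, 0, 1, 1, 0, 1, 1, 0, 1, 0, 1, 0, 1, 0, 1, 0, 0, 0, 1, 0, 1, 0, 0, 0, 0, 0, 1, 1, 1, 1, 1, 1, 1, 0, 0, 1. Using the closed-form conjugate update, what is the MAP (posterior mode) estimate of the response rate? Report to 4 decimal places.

0.5847

The Beta prior is conjugate to a Binomial/Bernoulli likelihood; the update adds successes to α and failures to β.
Posterior: Beta(α+k, β+n−k) = Beta(4.69+27, 2.80+20) = Beta(31.69, 22.80).
Mode of Beta(a,b) for a,b>1 is (a−1)/(a+b−2) = 30.69/52.49 = 0.5847.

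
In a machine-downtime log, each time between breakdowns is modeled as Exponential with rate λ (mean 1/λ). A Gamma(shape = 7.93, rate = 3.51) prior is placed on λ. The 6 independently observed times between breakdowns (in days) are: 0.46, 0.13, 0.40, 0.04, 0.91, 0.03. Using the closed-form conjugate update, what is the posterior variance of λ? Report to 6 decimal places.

With a Gamma(shape α, rate β) prior on the exponential rate λ, the posterior after n observations with total T = Σxᵢ is Gamma(α+n, β+T).
Sum of observations T = 1.97 days; n = 6.
Posterior: Gamma(7.93+6, 3.51+1.97) = Gamma(13.93, 5.48).
Var = α/β² = 0.463863.

0.463863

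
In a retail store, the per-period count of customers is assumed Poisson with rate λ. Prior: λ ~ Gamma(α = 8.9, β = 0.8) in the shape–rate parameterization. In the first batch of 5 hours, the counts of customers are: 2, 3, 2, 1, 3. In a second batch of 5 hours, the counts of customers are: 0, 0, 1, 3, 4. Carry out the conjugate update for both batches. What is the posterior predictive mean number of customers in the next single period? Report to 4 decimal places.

2.5833

With a Gamma(shape α, rate β) prior, the Poisson likelihood is conjugate: the posterior is Gamma(α + ΣXᵢ, β + n).
Batch 1: sum of counts S = 11 over n = 5 hours.
After batch 1: Gamma(α+S, β+n) = Gamma(8.9+11, 0.8+5) = Gamma(19.9, 5.8).
Batch 2: sum of counts S = 8 over n = 5 hours.
After batch 2: Gamma(α+S, β+n) = Gamma(19.9+8, 5.8+5) = Gamma(27.9, 10.8).
The predictive distribution for one future period is NegBinom with mean α/β = 2.5833.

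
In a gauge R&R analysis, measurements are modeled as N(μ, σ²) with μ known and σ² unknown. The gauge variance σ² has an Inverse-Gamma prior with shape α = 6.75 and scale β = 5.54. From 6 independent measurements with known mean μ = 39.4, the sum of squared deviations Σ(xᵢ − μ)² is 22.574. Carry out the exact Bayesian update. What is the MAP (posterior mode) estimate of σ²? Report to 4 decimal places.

1.5653

With known mean μ and an Inverse-Gamma(α, β) prior on σ², the Normal likelihood is conjugate: posterior is Inv-Gamma(α + n/2, β + Σ(xᵢ−μ)²/2).
Posterior: Inv-Gamma(6.75 + 6/2, 5.54 + 22.574/2) = Inv-Gamma(9.75, 16.8270).
Mode = β/(α+1) = 16.8270/10.75 = 1.5653.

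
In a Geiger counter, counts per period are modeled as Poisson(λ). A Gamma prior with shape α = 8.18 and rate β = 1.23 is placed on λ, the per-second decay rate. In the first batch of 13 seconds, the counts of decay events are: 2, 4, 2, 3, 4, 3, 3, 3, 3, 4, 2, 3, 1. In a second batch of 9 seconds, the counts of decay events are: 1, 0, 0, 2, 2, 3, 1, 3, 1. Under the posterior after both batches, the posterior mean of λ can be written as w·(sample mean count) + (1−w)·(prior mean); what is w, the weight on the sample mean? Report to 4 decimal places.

With a Gamma(shape α, rate β) prior, the Poisson likelihood is conjugate: the posterior is Gamma(α + ΣXᵢ, β + n).
Total number of seconds: n = 13 + 9 = 22.
Posterior mean = (α₀+S)/(β₀+n) = [n/(β₀+n)]·(S/n) + [β₀/(β₀+n)]·(α₀/β₀), so only n and β₀ enter the weight.
Weight on data w = n/(β₀+n) = 22/(1.23+22) = 22/23.23 = 0.9471.

0.9471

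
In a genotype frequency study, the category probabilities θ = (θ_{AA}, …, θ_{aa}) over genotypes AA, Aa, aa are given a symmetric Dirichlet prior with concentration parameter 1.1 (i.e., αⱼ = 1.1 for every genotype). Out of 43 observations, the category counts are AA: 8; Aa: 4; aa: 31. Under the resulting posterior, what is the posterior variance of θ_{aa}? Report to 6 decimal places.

The Dirichlet prior is conjugate to the Multinomial likelihood: each posterior αⱼ = prior αⱼ + observed count nⱼ.
Posterior concentration: (9.1, 5.1, 32.1), total = 46.3.
Var[θ_j] = α_j(Σα−α_j)/((Σα)²(Σα+1)) = 32.1·14.2/(46.3²·47.3) = 0.004495.

0.004495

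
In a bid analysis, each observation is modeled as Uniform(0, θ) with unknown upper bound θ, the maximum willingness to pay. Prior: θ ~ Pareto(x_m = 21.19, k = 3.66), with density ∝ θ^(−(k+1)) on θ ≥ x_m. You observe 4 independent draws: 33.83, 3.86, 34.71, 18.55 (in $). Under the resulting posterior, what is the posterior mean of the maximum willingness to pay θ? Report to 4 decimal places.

39.9217

A Pareto(scale x_m, shape k) prior on the upper bound θ of Uniform(0, θ) is conjugate: posterior is Pareto(max(x_m, max xᵢ), k + n).
Sample maximum = 34.71; prior scale x_m = 21.19 → posterior scale = max = 34.71.
Posterior shape = 3.66 + 4 = 7.66.
E[θ|data] = k·x_m/(k−1) = 7.66·34.71/6.66 = 39.9217.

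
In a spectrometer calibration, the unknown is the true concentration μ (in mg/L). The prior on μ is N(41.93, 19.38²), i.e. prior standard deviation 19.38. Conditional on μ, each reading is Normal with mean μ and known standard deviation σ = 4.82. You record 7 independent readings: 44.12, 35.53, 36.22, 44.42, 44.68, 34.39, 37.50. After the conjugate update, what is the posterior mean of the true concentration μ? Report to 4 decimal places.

For Normal data with known variance σ², a Normal(μ₀, σ₀²) prior on μ is conjugate. Posterior precision = 1/σ₀² + n/σ²; posterior mean is the precision-weighted average of μ₀ and x̄.
Σxᵢ = 44.12 + 35.53 + 36.22 + 44.42 + 44.68 + 34.39 + 37.50 = 276.86, so n·x̄ = 276.86.
σ₀² = 19.38² = 375.5844, σ² = 4.82² = 23.2324; σ² + n·σ₀² = 23.2324 + 7·375.5844 = 2652.3232.
Posterior mean = (μ₀/σ₀² + n·x̄/σ²)/(1/σ₀² + n/σ²) = (σ²·μ₀ + σ₀²·n·x̄)/(σ² + n·σ₀²) = (23.2324·41.93 + 375.5844·276.86)/2652.3232 = 104958.431516/2652.3232 = 39.5723.

39.5723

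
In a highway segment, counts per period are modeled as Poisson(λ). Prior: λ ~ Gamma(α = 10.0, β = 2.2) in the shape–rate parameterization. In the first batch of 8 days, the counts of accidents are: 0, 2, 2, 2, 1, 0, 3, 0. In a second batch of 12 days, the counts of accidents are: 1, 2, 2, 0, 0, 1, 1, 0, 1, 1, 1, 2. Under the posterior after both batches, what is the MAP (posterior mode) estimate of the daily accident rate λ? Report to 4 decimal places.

With a Gamma(shape α, rate β) prior, the Poisson likelihood is conjugate: the posterior is Gamma(α + ΣXᵢ, β + n).
Batch 1: sum of counts S = 10 over n = 8 days.
After batch 1: Gamma(α+S, β+n) = Gamma(10.0+10, 2.2+8) = Gamma(20.0, 10.2).
Batch 2: sum of counts S = 12 over n = 12 days.
After batch 2: Gamma(α+S, β+n) = Gamma(20.0+12, 10.2+12) = Gamma(32.0, 22.2).
Mode of Gamma(α,β) for α≥1 is (α−1)/β = 31.0/22.2 = 1.3964.

1.3964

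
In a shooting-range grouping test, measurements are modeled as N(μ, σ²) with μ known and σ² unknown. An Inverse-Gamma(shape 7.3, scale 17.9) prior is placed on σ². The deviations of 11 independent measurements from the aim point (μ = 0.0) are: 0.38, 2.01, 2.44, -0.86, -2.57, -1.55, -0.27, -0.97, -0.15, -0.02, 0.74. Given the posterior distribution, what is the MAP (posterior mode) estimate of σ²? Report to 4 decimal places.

2.0750

With known mean μ and an Inverse-Gamma(α, β) prior on σ², the Normal likelihood is conjugate: posterior is Inv-Gamma(α + n/2, β + Σ(xᵢ−μ)²/2).
Σ(xᵢ−μ)² = (0.38)² + (2.01)² + (2.44)² + (-0.86)² + (-2.57)² + (-1.55)² + (-0.27)² + (-0.97)² + (-0.15)² + (-0.02)² + (0.74)² = 21.4694.
Posterior: Inv-Gamma(7.3 + 11/2, 17.9 + 21.4694/2) = Inv-Gamma(12.80, 28.63470).
Mode = β/(α+1) = 28.63470/13.80 = 2.0750.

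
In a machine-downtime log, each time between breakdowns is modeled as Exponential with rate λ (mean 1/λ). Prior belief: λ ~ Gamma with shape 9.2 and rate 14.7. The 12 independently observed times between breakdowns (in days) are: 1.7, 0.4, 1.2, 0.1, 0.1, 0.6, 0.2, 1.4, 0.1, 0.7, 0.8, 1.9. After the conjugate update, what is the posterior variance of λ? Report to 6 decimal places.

0.037114

With a Gamma(shape α, rate β) prior on the exponential rate λ, the posterior after n observations with total T = Σxᵢ is Gamma(α+n, β+T).
Sum of observations T = 9.2 days; n = 12.
Posterior: Gamma(9.2+12, 14.7+9.2) = Gamma(21.2, 23.9).
Var = α/β² = 0.037114.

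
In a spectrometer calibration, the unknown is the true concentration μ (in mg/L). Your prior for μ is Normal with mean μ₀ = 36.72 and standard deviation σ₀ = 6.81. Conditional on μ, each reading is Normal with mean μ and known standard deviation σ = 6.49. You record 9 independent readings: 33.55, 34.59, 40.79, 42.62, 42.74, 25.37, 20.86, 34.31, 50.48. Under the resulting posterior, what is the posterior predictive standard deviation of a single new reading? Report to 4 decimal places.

6.8096

For Normal data with known variance σ², a Normal(μ₀, σ₀²) prior on μ is conjugate. Posterior precision = 1/σ₀² + n/σ²; posterior mean is the precision-weighted average of μ₀ and x̄.
σ₀² = 6.81² = 46.3761, σ² = 6.49² = 42.1201; σ² + n·σ₀² = 42.1201 + 9·46.3761 = 459.505.
Posterior precision = 1/σ₀² + n/σ² = 1/46.3761 + 9/42.1201 = (σ² + n·σ₀²)/(σ₀²σ²) = 459.505/(46.3761·42.1201); posterior variance σₙ² = σ₀²σ²/(σ² + n·σ₀²) = 46.3761·42.1201/459.505 = 4.251022.
Predictive variance for one new observation = σₙ² + σ² = 46.3761·42.1201/459.505 + 42.1201 = σ²·(σ₀² + 459.505)/459.505 = 42.1201·505.8811/459.505 = 46.371122; SD = √(42.1201·505.8811/459.505) = 6.8096.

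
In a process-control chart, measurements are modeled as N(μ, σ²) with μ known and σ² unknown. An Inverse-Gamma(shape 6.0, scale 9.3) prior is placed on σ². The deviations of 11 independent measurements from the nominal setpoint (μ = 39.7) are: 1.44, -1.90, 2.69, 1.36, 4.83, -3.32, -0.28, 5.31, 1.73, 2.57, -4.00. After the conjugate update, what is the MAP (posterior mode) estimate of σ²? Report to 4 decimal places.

With known mean μ and an Inverse-Gamma(α, β) prior on σ², the Normal likelihood is conjugate: posterior is Inv-Gamma(α + n/2, β + Σ(xᵢ−μ)²/2).
Σ(xᵢ−μ)² = (1.44)² + (-1.90)² + (2.69)² + (1.36)² + (4.83)² + (-3.32)² + (-0.28)² + (5.31)² + (1.73)² + (2.57)² + (-4.00)² = 102.9929.
Posterior: Inv-Gamma(6.0 + 11/2, 9.3 + 102.9929/2) = Inv-Gamma(11.50, 60.79645).
Mode = β/(α+1) = 60.79645/12.50 = 4.8637.

4.8637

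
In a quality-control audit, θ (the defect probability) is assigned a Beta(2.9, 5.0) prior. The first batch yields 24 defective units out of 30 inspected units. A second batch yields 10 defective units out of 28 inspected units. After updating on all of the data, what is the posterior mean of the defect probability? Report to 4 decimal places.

The Beta prior is conjugate to a Binomial/Bernoulli likelihood; the update adds successes to α and failures to β.
After batch 1: Beta(2.9+24, 5.0+6) = Beta(26.9, 11.0).
After batch 2: Beta(26.9+10, 11.0+18) = Beta(36.9, 29.0).
Posterior mean = α/(α+β) = 36.9/65.9 = 0.5599.

0.5599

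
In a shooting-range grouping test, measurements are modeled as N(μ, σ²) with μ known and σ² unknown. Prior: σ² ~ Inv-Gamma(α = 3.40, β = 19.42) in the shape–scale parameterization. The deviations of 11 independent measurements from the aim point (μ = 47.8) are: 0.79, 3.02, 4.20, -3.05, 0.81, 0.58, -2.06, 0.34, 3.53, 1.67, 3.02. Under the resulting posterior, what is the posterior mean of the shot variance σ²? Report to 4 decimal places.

With known mean μ and an Inverse-Gamma(α, β) prior on σ², the Normal likelihood is conjugate: posterior is Inv-Gamma(α + n/2, β + Σ(xᵢ−μ)²/2).
Σ(xᵢ−μ)² = (0.79)² + (3.02)² + (4.20)² + (-3.05)² + (0.81)² + (0.58)² + (-2.06)² + (0.34)² + (3.53)² + (1.67)² + (3.02)² = 66.4089.
Posterior: Inv-Gamma(3.40 + 11/2, 19.42 + 66.4089/2) = Inv-Gamma(8.90, 52.62445).
E[σ²|data] = β/(α−1) = 52.62445/7.90 = 6.6613.

6.6613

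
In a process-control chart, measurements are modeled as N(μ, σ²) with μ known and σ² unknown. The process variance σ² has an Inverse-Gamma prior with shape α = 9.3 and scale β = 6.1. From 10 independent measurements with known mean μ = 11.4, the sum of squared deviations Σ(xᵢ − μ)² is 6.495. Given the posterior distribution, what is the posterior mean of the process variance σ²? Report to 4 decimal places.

With known mean μ and an Inverse-Gamma(α, β) prior on σ², the Normal likelihood is conjugate: posterior is Inv-Gamma(α + n/2, β + Σ(xᵢ−μ)²/2).
Posterior: Inv-Gamma(9.3 + 10/2, 6.1 + 6.495/2) = Inv-Gamma(14.30, 9.3475).
E[σ²|data] = β/(α−1) = 9.3475/13.30 = 0.7028.

0.7028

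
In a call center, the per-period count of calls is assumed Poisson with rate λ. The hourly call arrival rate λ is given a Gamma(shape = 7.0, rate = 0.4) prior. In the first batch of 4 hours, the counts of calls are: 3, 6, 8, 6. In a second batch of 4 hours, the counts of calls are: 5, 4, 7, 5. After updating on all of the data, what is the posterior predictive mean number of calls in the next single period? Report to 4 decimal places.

With a Gamma(shape α, rate β) prior, the Poisson likelihood is conjugate: the posterior is Gamma(α + ΣXᵢ, β + n).
Batch 1: sum of counts S = 23 over n = 4 hours.
After batch 1: Gamma(α+S, β+n) = Gamma(7.0+23, 0.4+4) = Gamma(30.0, 4.4).
Batch 2: sum of counts S = 21 over n = 4 hours.
After batch 2: Gamma(α+S, β+n) = Gamma(30.0+21, 4.4+4) = Gamma(51.0, 8.4).
The predictive distribution for one future period is NegBinom with mean α/β = 6.0714.

6.0714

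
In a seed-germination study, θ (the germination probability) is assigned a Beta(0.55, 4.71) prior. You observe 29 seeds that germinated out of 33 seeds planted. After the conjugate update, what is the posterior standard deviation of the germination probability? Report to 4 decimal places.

0.0669

The Beta prior is conjugate to a Binomial/Bernoulli likelihood; the update adds successes to α and failures to β.
Posterior: Beta(α+k, β+n−k) = Beta(0.55+29, 4.71+4) = Beta(29.55, 8.71).
Var = αβ/((α+β)²(α+β+1)) = 29.55·8.71/(38.26²·39.26) = 0.00447853; SD = √0.00447853 = 0.0669.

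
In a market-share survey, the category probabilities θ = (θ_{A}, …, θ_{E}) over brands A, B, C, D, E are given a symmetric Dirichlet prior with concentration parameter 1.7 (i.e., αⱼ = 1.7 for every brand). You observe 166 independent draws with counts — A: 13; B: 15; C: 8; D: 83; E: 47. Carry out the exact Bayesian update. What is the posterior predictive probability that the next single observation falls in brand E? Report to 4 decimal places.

0.2791

The Dirichlet prior is conjugate to the Multinomial likelihood: each posterior αⱼ = prior αⱼ + observed count nⱼ.
Posterior concentration: (14.7, 16.7, 9.7, 84.7, 48.7), total = 174.5.
P(next = E | data) = α_{E}/Σα = 0.2791.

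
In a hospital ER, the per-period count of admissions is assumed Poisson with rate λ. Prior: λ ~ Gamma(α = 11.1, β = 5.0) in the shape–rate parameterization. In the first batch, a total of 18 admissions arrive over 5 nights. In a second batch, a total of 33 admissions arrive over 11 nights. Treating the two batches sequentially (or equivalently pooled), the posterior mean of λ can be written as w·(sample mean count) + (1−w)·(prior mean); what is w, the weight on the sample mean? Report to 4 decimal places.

0.7619

With a Gamma(shape α, rate β) prior, the Poisson likelihood is conjugate: the posterior is Gamma(α + ΣXᵢ, β + n).
Total number of nights: n = 5 + 11 = 16.
Posterior mean = (α₀+S)/(β₀+n) = [n/(β₀+n)]·(S/n) + [β₀/(β₀+n)]·(α₀/β₀), so only n and β₀ enter the weight.
Weight on data w = n/(β₀+n) = 16/(5.0+16) = 16/21.0 = 0.7619.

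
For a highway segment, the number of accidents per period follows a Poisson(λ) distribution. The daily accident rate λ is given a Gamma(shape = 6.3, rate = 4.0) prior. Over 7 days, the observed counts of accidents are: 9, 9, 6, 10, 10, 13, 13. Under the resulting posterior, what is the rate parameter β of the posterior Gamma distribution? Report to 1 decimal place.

With a Gamma(shape α, rate β) prior, the Poisson likelihood is conjugate: the posterior is Gamma(α + ΣXᵢ, β + n).
Sum of counts S = 70 over n = 7 days.
Posterior: Gamma(α+S, β+n) = Gamma(6.3+70, 4.0+7) = Gamma(76.3, 11.0).
Posterior β = 11.0.

11.0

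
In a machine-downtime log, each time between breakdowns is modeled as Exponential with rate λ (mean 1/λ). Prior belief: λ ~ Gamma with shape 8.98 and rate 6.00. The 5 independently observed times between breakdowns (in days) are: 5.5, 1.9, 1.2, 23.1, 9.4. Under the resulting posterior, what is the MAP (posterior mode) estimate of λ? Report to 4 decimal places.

0.2756

With a Gamma(shape α, rate β) prior on the exponential rate λ, the posterior after n observations with total T = Σxᵢ is Gamma(α+n, β+T).
Sum of observations T = 41.1 days; n = 5.
Posterior: Gamma(8.98+5, 6.00+41.1) = Gamma(13.98, 47.10).
Mode = (α−1)/β = 0.2756.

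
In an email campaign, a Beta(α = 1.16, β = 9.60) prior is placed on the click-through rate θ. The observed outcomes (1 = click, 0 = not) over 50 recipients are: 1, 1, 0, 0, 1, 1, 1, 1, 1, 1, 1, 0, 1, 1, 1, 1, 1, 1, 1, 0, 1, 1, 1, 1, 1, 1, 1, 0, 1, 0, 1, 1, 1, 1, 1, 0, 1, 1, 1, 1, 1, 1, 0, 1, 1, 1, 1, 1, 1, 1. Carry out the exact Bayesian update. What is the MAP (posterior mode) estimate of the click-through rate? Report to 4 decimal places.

The Beta prior is conjugate to a Binomial/Bernoulli likelihood; the update adds successes to α and failures to β.
Posterior: Beta(α+k, β+n−k) = Beta(1.16+42, 9.60+8) = Beta(43.16, 17.60).
Mode of Beta(a,b) for a,b>1 is (a−1)/(a+b−2) = 42.16/58.76 = 0.7175.

0.7175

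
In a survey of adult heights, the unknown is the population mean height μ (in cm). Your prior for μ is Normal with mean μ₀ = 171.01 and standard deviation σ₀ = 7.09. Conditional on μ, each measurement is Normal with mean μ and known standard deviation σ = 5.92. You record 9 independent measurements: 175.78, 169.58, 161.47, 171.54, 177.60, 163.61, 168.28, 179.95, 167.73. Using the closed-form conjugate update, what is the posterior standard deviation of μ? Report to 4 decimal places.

For Normal data with known variance σ², a Normal(μ₀, σ₀²) prior on μ is conjugate. Posterior precision = 1/σ₀² + n/σ²; posterior mean is the precision-weighted average of μ₀ and x̄.
σ₀² = 7.09² = 50.2681, σ² = 5.92² = 35.0464; σ² + n·σ₀² = 35.0464 + 9·50.2681 = 487.4593.
Posterior precision = 1/σ₀² + n/σ² = 1/50.2681 + 9/35.0464 = (σ² + n·σ₀²)/(σ₀²σ²) = 487.4593/(50.2681·35.0464); posterior variance σₙ² = σ₀²σ²/(σ² + n·σ₀²) = 50.2681·35.0464/487.4593 = 3.614078.
Posterior SD = √σₙ² = √(50.2681·35.0464/487.4593) = 1.9011.

1.9011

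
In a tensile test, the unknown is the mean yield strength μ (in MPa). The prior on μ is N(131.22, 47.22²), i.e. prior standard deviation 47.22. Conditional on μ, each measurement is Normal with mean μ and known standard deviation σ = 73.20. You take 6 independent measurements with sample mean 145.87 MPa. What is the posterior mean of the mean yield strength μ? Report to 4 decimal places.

141.6804

For Normal data with known variance σ², a Normal(μ₀, σ₀²) prior on μ is conjugate. Posterior precision = 1/σ₀² + n/σ²; posterior mean is the precision-weighted average of μ₀ and x̄.
n·x̄ = 6·145.87 = 875.22.
σ₀² = 47.22² = 2229.7284, σ² = 73.20² = 5358.24; σ² + n·σ₀² = 5358.24 + 6·2229.7284 = 18736.6104.
Posterior mean = (μ₀/σ₀² + n·x̄/σ²)/(1/σ₀² + n/σ²) = (σ²·μ₀ + σ₀²·n·x̄)/(σ² + n·σ₀²) = (5358.24·131.22 + 2229.7284·875.22)/18736.6104 = 2654611.143048/18736.6104 = 141.6804.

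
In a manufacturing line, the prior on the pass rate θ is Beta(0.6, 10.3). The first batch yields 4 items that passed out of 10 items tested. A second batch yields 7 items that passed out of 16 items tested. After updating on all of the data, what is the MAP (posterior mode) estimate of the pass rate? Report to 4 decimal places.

The Beta prior is conjugate to a Binomial/Bernoulli likelihood; the update adds successes to α and failures to β.
After batch 1: Beta(0.6+4, 10.3+6) = Beta(4.6, 16.3).
After batch 2: Beta(4.6+7, 16.3+9) = Beta(11.6, 25.3).
Mode of Beta(a,b) for a,b>1 is (a−1)/(a+b−2) = 10.6/34.9 = 0.3037.

0.3037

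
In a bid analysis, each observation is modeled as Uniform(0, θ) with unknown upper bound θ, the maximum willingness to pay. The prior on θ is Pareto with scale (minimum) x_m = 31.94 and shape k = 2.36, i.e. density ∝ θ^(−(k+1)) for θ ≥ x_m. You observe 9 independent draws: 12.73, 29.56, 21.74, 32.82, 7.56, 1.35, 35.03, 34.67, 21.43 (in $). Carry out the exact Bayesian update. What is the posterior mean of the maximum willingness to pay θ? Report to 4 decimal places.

38.4113

A Pareto(scale x_m, shape k) prior on the upper bound θ of Uniform(0, θ) is conjugate: posterior is Pareto(max(x_m, max xᵢ), k + n).
Sample maximum = 35.03; prior scale x_m = 31.94 → posterior scale = max = 35.03.
Posterior shape = 2.36 + 9 = 11.36.
E[θ|data] = k·x_m/(k−1) = 11.36·35.03/10.36 = 38.4113.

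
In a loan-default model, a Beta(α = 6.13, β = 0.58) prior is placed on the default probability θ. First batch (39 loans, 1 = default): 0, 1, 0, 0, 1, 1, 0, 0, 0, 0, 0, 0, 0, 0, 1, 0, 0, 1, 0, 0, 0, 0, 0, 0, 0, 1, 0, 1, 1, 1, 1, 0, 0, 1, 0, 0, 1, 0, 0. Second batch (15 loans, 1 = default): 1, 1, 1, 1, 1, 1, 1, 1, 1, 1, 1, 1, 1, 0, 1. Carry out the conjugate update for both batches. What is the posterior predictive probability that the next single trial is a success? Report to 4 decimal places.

0.5292

The Beta prior is conjugate to a Binomial/Bernoulli likelihood; the update adds successes to α and failures to β.
After batch 1: Beta(6.13+12, 0.58+27) = Beta(18.13, 27.58).
After batch 2: Beta(18.13+14, 27.58+1) = Beta(32.13, 28.58).
For a single future Bernoulli trial, P(success | data) = α/(α+β) = 0.5292.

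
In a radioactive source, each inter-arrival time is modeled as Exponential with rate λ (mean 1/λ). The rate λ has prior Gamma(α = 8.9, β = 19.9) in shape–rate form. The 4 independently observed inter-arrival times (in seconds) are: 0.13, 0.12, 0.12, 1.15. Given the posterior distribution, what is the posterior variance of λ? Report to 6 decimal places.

0.028116

With a Gamma(shape α, rate β) prior on the exponential rate λ, the posterior after n observations with total T = Σxᵢ is Gamma(α+n, β+T).
Sum of observations T = 1.52 seconds; n = 4.
Posterior: Gamma(8.9+4, 19.9+1.52) = Gamma(12.9, 21.42).
Var = α/β² = 0.028116.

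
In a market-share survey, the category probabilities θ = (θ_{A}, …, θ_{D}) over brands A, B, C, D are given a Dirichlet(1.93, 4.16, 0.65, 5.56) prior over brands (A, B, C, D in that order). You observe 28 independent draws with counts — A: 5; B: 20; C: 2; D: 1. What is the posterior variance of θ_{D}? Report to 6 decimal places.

0.003300

The Dirichlet prior is conjugate to the Multinomial likelihood: each posterior αⱼ = prior αⱼ + observed count nⱼ.
Posterior concentration: (6.93, 24.16, 2.65, 6.56), total = 40.30.
Var[θ_j] = α_j(Σα−α_j)/((Σα)²(Σα+1)) = 6.56·33.74/(40.30²·41.30) = 0.003300.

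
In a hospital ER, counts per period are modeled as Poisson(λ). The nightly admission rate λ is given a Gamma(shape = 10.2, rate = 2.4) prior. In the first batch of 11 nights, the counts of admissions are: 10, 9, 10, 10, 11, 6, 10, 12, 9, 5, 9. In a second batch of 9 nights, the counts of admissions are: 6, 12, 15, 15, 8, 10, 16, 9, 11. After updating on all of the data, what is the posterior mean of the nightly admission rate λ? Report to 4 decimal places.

9.5179

With a Gamma(shape α, rate β) prior, the Poisson likelihood is conjugate: the posterior is Gamma(α + ΣXᵢ, β + n).
Batch 1: sum of counts S = 101 over n = 11 nights.
After batch 1: Gamma(α+S, β+n) = Gamma(10.2+101, 2.4+11) = Gamma(111.2, 13.4).
Batch 2: sum of counts S = 102 over n = 9 nights.
After batch 2: Gamma(α+S, β+n) = Gamma(111.2+102, 13.4+9) = Gamma(213.2, 22.4).
Posterior mean = α/β = 213.2/22.4 = 9.5179.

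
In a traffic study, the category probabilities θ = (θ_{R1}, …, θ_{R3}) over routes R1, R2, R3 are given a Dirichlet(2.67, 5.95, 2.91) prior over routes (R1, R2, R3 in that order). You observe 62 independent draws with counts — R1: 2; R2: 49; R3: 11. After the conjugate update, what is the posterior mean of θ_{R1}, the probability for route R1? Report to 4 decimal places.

0.0635

The Dirichlet prior is conjugate to the Multinomial likelihood: each posterior αⱼ = prior αⱼ + observed count nⱼ.
Posterior concentration: (4.67, 54.95, 13.91), total = 73.53.
E[θ_{R1}|data] = α_{R1}/Σα = 4.67/73.53 = 0.0635.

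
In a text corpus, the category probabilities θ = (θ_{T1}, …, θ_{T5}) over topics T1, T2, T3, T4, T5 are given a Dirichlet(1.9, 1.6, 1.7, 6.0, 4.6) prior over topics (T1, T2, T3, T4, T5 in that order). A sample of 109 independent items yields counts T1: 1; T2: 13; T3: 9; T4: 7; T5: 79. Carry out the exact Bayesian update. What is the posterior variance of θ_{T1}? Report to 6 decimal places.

The Dirichlet prior is conjugate to the Multinomial likelihood: each posterior αⱼ = prior αⱼ + observed count nⱼ.
Posterior concentration: (2.9, 14.6, 10.7, 13.0, 83.6), total = 124.8.
Var[θ_j] = α_j(Σα−α_j)/((Σα)²(Σα+1)) = 2.9·121.9/(124.8²·125.8) = 0.000180.

0.000180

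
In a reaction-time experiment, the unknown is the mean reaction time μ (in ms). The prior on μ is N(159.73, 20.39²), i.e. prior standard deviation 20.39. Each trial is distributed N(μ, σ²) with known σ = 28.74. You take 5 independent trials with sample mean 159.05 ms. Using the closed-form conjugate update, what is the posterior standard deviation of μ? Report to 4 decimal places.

For Normal data with known variance σ², a Normal(μ₀, σ₀²) prior on μ is conjugate. Posterior precision = 1/σ₀² + n/σ²; posterior mean is the precision-weighted average of μ₀ and x̄.
σ₀² = 20.39² = 415.7521, σ² = 28.74² = 825.9876; σ² + n·σ₀² = 825.9876 + 5·415.7521 = 2904.7481.
Posterior precision = 1/σ₀² + n/σ² = 1/415.7521 + 5/825.9876 = (σ² + n·σ₀²)/(σ₀²σ²) = 2904.7481/(415.7521·825.9876); posterior variance σₙ² = σ₀²σ²/(σ² + n·σ₀²) = 415.7521·825.9876/2904.7481 = 118.222327.
Posterior SD = √σₙ² = √(415.7521·825.9876/2904.7481) = 10.8730.

10.8730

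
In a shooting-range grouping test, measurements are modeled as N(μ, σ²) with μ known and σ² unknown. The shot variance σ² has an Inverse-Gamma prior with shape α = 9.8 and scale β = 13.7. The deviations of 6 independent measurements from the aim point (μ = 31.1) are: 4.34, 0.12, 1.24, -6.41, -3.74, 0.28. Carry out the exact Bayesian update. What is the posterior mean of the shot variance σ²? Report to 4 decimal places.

4.3619

With known mean μ and an Inverse-Gamma(α, β) prior on σ², the Normal likelihood is conjugate: posterior is Inv-Gamma(α + n/2, β + Σ(xᵢ−μ)²/2).
Σ(xᵢ−μ)² = (4.34)² + (0.12)² + (1.24)² + (-6.41)² + (-3.74)² + (0.28)² = 75.5417.
Posterior: Inv-Gamma(9.8 + 6/2, 13.7 + 75.5417/2) = Inv-Gamma(12.80, 51.47085).
E[σ²|data] = β/(α−1) = 51.47085/11.80 = 4.3619.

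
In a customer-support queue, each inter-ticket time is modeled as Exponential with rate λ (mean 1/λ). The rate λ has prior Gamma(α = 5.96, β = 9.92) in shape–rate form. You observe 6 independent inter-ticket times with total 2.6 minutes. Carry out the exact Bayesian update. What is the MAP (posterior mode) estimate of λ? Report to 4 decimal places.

0.8754

With a Gamma(shape α, rate β) prior on the exponential rate λ, the posterior after n observations with total T = Σxᵢ is Gamma(α+n, β+T).
Posterior: Gamma(5.96+6, 9.92+2.6) = Gamma(11.96, 12.52).
Mode = (α−1)/β = 0.8754.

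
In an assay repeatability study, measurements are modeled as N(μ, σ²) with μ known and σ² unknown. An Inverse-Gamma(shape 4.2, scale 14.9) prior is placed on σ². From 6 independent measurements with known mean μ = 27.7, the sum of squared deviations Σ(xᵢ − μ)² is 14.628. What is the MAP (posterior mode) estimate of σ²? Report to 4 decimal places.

2.7090

With known mean μ and an Inverse-Gamma(α, β) prior on σ², the Normal likelihood is conjugate: posterior is Inv-Gamma(α + n/2, β + Σ(xᵢ−μ)²/2).
Posterior: Inv-Gamma(4.2 + 6/2, 14.9 + 14.628/2) = Inv-Gamma(7.20, 22.2140).
Mode = β/(α+1) = 22.2140/8.20 = 2.7090.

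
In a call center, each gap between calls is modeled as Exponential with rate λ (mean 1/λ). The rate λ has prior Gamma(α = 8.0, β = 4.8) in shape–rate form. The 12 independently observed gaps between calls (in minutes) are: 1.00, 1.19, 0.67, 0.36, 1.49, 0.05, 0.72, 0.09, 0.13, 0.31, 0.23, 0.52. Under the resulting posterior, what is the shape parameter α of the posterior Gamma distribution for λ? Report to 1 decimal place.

With a Gamma(shape α, rate β) prior on the exponential rate λ, the posterior after n observations with total T = Σxᵢ is Gamma(α+n, β+T).
Sum of observations T = 6.76 minutes; n = 12.
Posterior: Gamma(8.0+12, 4.8+6.76) = Gamma(20.0, 11.56).
Posterior α = 20.0.

20.0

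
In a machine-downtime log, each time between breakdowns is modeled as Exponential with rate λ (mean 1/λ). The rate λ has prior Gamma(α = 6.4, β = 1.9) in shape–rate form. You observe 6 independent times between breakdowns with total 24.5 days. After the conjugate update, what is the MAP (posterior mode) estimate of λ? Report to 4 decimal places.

With a Gamma(shape α, rate β) prior on the exponential rate λ, the posterior after n observations with total T = Σxᵢ is Gamma(α+n, β+T).
Posterior: Gamma(6.4+6, 1.9+24.5) = Gamma(12.4, 26.4).
Mode = (α−1)/β = 0.4318.

0.4318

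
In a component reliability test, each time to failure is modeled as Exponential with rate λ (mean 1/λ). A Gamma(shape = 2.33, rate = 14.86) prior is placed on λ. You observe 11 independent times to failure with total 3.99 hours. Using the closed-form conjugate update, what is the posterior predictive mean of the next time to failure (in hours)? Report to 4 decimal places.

With a Gamma(shape α, rate β) prior on the exponential rate λ, the posterior after n observations with total T = Σxᵢ is Gamma(α+n, β+T).
Posterior: Gamma(2.33+11, 14.86+3.99) = Gamma(13.33, 18.85).
The predictive distribution for the next observation is Lomax; its mean is β/(α−1) = 18.85/12.33 = 1.5288.

1.5288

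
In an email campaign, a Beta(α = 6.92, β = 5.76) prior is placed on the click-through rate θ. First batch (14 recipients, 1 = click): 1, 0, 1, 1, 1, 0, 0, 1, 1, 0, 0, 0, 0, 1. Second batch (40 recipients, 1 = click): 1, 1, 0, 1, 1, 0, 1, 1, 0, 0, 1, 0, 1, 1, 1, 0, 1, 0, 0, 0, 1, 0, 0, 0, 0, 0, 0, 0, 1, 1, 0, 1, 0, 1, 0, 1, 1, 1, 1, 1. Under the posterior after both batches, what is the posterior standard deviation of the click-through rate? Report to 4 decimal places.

The Beta prior is conjugate to a Binomial/Bernoulli likelihood; the update adds successes to α and failures to β.
After batch 1: Beta(6.92+7, 5.76+7) = Beta(13.92, 12.76).
After batch 2: Beta(13.92+21, 12.76+19) = Beta(34.92, 31.76).
Var = αβ/((α+β)²(α+β+1)) = 34.92·31.76/(66.68²·67.68) = 0.00368556; SD = √0.00368556 = 0.0607.

0.0607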